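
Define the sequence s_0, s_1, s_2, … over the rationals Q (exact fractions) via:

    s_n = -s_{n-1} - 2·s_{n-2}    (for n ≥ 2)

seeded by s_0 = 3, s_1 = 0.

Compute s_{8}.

s_2 = -1·0 + -2·3 = -6
s_3 = -1·-6 + -2·0 = 6
s_4 = -1·6 + -2·-6 = 6
s_5 = -1·6 + -2·6 = -18
s_6 = -1·-18 + -2·6 = 6
s_7 = -1·6 + -2·-18 = 30
s_8 = -1·30 + -2·6 = -42

-42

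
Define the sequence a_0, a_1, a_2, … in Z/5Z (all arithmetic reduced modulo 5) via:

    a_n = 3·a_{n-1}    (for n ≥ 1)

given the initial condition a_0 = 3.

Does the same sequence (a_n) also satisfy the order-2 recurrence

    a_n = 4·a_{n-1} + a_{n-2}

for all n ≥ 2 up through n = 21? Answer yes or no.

no

Terms a_0..a_21: 3, 4, 2, 1, 3, 4, 2, 1, 3, 4, 2, 1, 3, 4, 2, 1, 3, 4, 2, 1, 3, 4
n=2: candidate gives 4, actual a_2 = 2 ✗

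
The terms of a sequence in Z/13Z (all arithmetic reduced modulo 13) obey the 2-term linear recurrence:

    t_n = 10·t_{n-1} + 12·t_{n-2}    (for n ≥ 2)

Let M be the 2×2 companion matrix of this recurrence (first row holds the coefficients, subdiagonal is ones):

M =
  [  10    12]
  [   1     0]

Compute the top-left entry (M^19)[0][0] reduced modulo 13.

(M^19)[0][0] is the top entry after applying M 19 times to the unit state (1, 0). Equivalently it is h_{20} for the auxiliary sequence (h_n) obeying the same recurrence with h_1 = 1 and h_i = 0 for 0 ≤ i < 1:
h_2 = 10·1 + 12·0 = 10
h_3 = 10·10 + 12·1 = 8
h_4 = 10·8 + 12·10 = 5
h_5 = 10·5 + 12·8 = 3
h_6 = 10·3 + 12·5 = 12
h_7 = 10·12 + 12·3 = 0
h_8 = 10·0 + 12·12 = 1
(h_7, h_8) = (0, 1) = (h_0, h_1), so the sequence has period 7.
20 ≡ 6 (mod 7), hence h_20 = h_6 = 12.

12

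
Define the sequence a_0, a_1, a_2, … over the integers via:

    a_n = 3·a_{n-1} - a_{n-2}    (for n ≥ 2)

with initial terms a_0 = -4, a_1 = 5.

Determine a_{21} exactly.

a_2 = 3·5 + -1·-4 = 19
a_3 = 3·19 + -1·5 = 52
a_4 = 3·52 + -1·19 = 137
a_5 = 3·137 + -1·52 = 359
a_6 = 3·359 + -1·137 = 940
a_7 = 3·940 + -1·359 = 2461
a_8 = 3·2461 + -1·940 = 6443
a_9 = 3·6443 + -1·2461 = 16868
a_10 = 3·16868 + -1·6443 = 44161
a_11 = 3·44161 + -1·16868 = 115615
a_12 = 3·115615 + -1·44161 = 302684
a_13 = 3·302684 + -1·115615 = 792437
a_14 = 3·792437 + -1·302684 = 2074627
a_15 = 3·2074627 + -1·792437 = 5431444
a_16 = 3·5431444 + -1·2074627 = 14219705
a_17 = 3·14219705 + -1·5431444 = 37227671
a_18 = 3·37227671 + -1·14219705 = 97463308
a_19 = 3·97463308 + -1·37227671 = 255162253
a_20 = 3·255162253 + -1·97463308 = 668023451
a_21 = 3·668023451 + -1·255162253 = 1748908100

1748908100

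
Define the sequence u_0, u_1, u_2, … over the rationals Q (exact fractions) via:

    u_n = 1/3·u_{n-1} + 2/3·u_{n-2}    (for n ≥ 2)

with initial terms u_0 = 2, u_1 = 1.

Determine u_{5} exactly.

107/81

u_2 = 1/3·1 + 2/3·2 = 5/3
u_3 = 1/3·5/3 + 2/3·1 = 11/9
u_4 = 1/3·11/9 + 2/3·5/3 = 41/27
u_5 = 1/3·41/27 + 2/3·11/9 = 107/81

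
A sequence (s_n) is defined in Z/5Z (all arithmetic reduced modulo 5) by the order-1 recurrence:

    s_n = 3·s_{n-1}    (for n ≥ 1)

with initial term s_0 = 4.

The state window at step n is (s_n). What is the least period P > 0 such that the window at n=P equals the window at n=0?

4

n=0: window = (4)
n=1: window = (2)
n=2: window = (1)
n=3: window = (3)
n=4: window = (4)
window at n=4 equals window at n=0 → period = 4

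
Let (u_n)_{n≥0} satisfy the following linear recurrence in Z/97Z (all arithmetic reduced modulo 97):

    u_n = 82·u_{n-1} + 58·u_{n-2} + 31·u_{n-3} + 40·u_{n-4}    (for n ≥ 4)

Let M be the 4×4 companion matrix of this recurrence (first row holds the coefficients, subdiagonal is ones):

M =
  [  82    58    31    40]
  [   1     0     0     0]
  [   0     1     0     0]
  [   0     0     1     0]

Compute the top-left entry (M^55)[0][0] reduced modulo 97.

55

(M^55)[0][0] is the top entry after applying M 55 times to the unit state (1, 0, 0, 0). Equivalently it is h_{58} for the auxiliary sequence (h_n) obeying the same recurrence with h_3 = 1 and h_i = 0 for 0 ≤ i < 3:
h_4 = 82·1 + 58·0 + 31·0 + 40·0 = 82
h_5 = 82·82 + 58·1 + 31·0 + 40·0 = 89
h_6 = 82·89 + 58·82 + 31·1 + 40·0 = 57
h_7 = 82·57 + 58·89 + 31·82 + 40·1 = 2
h_8 = 82·2 + 58·57 + 31·89 + 40·82 = 3
h_9 = 82·3 + 58·2 + 31·57 + 40·89 = 63
h_10 = 82·63 + 58·3 + 31·2 + 40·57 = 19
h_11 = 82·19 + 58·63 + 31·3 + 40·2 = 50
h_12 = 82·50 + 58·19 + 31·63 + 40·3 = 0
h_13 = 82·0 + 58·50 + 31·19 + 40·63 = 92
h_14 = 82·92 + 58·0 + 31·50 + 40·19 = 57
h_15 = 82·57 + 58·92 + 31·0 + 40·50 = 79
h_16 = 82·79 + 58·57 + 31·92 + 40·0 = 26
h_17 = 82·26 + 58·79 + 31·57 + 40·92 = 36
h_18 = 82·36 + 58·26 + 31·79 + 40·57 = 71
h_19 = 82·71 + 58·36 + 31·26 + 40·79 = 42
h_20 = 82·42 + 58·71 + 31·36 + 40·26 = 18
h_21 = 82·18 + 58·42 + 31·71 + 40·36 = 84
h_22 = 82·84 + 58·18 + 31·42 + 40·71 = 46
h_23 = 82·46 + 58·84 + 31·18 + 40·42 = 18
h_24 = 82·18 + 58·46 + 31·84 + 40·18 = 96
h_25 = 82·96 + 58·18 + 31·46 + 40·84 = 25
h_26 = 82·25 + 58·96 + 31·18 + 40·46 = 25
h_27 = 82·25 + 58·25 + 31·96 + 40·18 = 18
h_28 = 82·18 + 58·25 + 31·25 + 40·96 = 72
h_29 = 82·72 + 58·18 + 31·25 + 40·25 = 90
h_30 = 82·90 + 58·72 + 31·18 + 40·25 = 19
h_31 = 82·19 + 58·90 + 31·72 + 40·18 = 30
h_32 = 82·30 + 58·19 + 31·90 + 40·72 = 17
h_33 = 82·17 + 58·30 + 31·19 + 40·90 = 48
h_34 = 82·48 + 58·17 + 31·30 + 40·19 = 16
h_35 = 82·16 + 58·48 + 31·17 + 40·30 = 3
h_36 = 82·3 + 58·16 + 31·48 + 40·17 = 44
h_37 = 82·44 + 58·3 + 31·16 + 40·48 = 87
h_38 = 82·87 + 58·44 + 31·3 + 40·16 = 40
h_39 = 82·40 + 58·87 + 31·44 + 40·3 = 13
h_40 = 82·13 + 58·40 + 31·87 + 40·44 = 83
h_41 = 82·83 + 58·13 + 31·40 + 40·87 = 58
h_42 = 82·58 + 58·83 + 31·13 + 40·40 = 30
h_43 = 82·30 + 58·58 + 31·83 + 40·13 = 90
h_44 = 82·90 + 58·30 + 31·58 + 40·83 = 76
h_45 = 82·76 + 58·90 + 31·30 + 40·58 = 55
h_46 = 82·55 + 58·76 + 31·90 + 40·30 = 7
h_47 = 82·7 + 58·55 + 31·76 + 40·90 = 20
h_48 = 82·20 + 58·7 + 31·55 + 40·76 = 1
h_49 = 82·1 + 58·20 + 31·7 + 40·55 = 70
h_50 = 82·70 + 58·1 + 31·20 + 40·7 = 5
h_51 = 82·5 + 58·70 + 31·1 + 40·20 = 63
h_52 = 82·63 + 58·5 + 31·70 + 40·1 = 3
h_53 = 82·3 + 58·63 + 31·5 + 40·70 = 65
h_54 = 82·65 + 58·3 + 31·63 + 40·5 = 91
h_55 = 82·91 + 58·65 + 31·3 + 40·63 = 71
h_56 = 82·71 + 58·91 + 31·65 + 40·3 = 43
h_57 = 82·43 + 58·71 + 31·91 + 40·65 = 67
h_58 = 82·67 + 58·43 + 31·71 + 40·91 = 55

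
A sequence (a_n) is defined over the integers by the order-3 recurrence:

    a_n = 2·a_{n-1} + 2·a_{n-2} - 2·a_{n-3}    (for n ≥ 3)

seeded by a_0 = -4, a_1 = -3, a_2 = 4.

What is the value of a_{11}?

19376

a_3 = 2·4 + 2·-3 + -2·-4 = 10
a_4 = 2·10 + 2·4 + -2·-3 = 34
a_5 = 2·34 + 2·10 + -2·4 = 80
a_6 = 2·80 + 2·34 + -2·10 = 208
a_7 = 2·208 + 2·80 + -2·34 = 508
a_8 = 2·508 + 2·208 + -2·80 = 1272
a_9 = 2·1272 + 2·508 + -2·208 = 3144
a_10 = 2·3144 + 2·1272 + -2·508 = 7816
a_11 = 2·7816 + 2·3144 + -2·1272 = 19376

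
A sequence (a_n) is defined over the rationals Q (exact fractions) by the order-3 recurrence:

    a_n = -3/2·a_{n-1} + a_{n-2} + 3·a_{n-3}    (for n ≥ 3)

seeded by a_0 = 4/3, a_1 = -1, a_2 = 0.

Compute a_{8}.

-303/32

a_3 = -3/2·0 + 1·-1 + 3·4/3 = 3
a_4 = -3/2·3 + 1·0 + 3·-1 = -15/2
a_5 = -3/2·-15/2 + 1·3 + 3·0 = 57/4
a_6 = -3/2·57/4 + 1·-15/2 + 3·3 = -159/8
a_7 = -3/2·-159/8 + 1·57/4 + 3·-15/2 = 345/16
a_8 = -3/2·345/16 + 1·-159/8 + 3·57/4 = -303/32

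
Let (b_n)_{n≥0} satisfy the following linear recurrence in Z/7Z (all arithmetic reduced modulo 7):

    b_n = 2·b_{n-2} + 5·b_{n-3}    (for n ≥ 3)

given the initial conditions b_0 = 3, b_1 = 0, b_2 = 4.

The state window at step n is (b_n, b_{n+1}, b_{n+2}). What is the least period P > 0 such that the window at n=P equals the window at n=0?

342

n=0: window = (3, 0, 4)
n=1: window = (0, 4, 1)
n=2: window = (4, 1, 1)
n=3: window = (1, 1, 1)
n=4: window = (1, 1, 0)
n=5: window = (1, 0, 0)
n=6: window = (0, 0, 5)
n=7: window = (0, 5, 0)
n=8: window = (5, 0, 3)
n=9: window = (0, 3, 4)
n=10: window = (3, 4, 6)
n=11: window = (4, 6, 2)
n=12: window = (6, 2, 4)
n=13: window = (2, 4, 6)
n=14: window = (4, 6, 4)
n=15: window = (6, 4, 4)
n=16: window = (4, 4, 3)
n=17: window = (4, 3, 0)
n=18: window = (3, 0, 5)
n=19: window = (0, 5, 1)
n=20: window = (5, 1, 3)
n=21: window = (1, 3, 6)
n=22: window = (3, 6, 4)
n=23: window = (6, 4, 6)
n=24: window = (4, 6, 3)
n=25: window = (6, 3, 4)
n=26: window = (3, 4, 1)
n=27: window = (4, 1, 2)
n=28: window = (1, 2, 1)
n=29: window = (2, 1, 2)
n=30: window = (1, 2, 5)
n=31: window = (2, 5, 2)
n=32: window = (5, 2, 6)
n=33: window = (2, 6, 1)
n=34: window = (6, 1, 1)
n=35: window = (1, 1, 4)
n=36: window = (1, 4, 0)
n=37: window = (4, 0, 6)
n=38: window = (0, 6, 6)
n=39: window = (6, 6, 5)
n=40: window = (6, 5, 0)
…
n=340: window = (1, 1, 3)
n=341: window = (1, 3, 0)
n=342: window = (3, 0, 4)
window at n=342 equals window at n=0 → period = 342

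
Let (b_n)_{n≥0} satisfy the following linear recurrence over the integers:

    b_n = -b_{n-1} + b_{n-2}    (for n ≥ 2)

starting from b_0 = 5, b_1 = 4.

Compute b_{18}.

-2351

b_2 = -1·4 + 1·5 = 1
b_3 = -1·1 + 1·4 = 3
b_4 = -1·3 + 1·1 = -2
b_5 = -1·-2 + 1·3 = 5
b_6 = -1·5 + 1·-2 = -7
b_7 = -1·-7 + 1·5 = 12
b_8 = -1·12 + 1·-7 = -19
b_9 = -1·-19 + 1·12 = 31
b_10 = -1·31 + 1·-19 = -50
b_11 = -1·-50 + 1·31 = 81
b_12 = -1·81 + 1·-50 = -131
b_13 = -1·-131 + 1·81 = 212
b_14 = -1·212 + 1·-131 = -343
b_15 = -1·-343 + 1·212 = 555
b_16 = -1·555 + 1·-343 = -898
b_17 = -1·-898 + 1·555 = 1453
b_18 = -1·1453 + 1·-898 = -2351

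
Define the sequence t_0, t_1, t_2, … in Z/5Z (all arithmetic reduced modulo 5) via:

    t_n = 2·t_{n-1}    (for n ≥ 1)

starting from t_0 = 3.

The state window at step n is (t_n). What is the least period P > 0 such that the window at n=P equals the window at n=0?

n=0: window = (3)
n=1: window = (1)
n=2: window = (2)
n=3: window = (4)
n=4: window = (3)
window at n=4 equals window at n=0 → period = 4

4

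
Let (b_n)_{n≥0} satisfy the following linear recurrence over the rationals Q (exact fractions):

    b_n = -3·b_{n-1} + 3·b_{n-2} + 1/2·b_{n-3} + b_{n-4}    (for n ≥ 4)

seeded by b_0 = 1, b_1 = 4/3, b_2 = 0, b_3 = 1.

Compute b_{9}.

18865/12

b_4 = -3·1 + 3·0 + 1/2·4/3 + 1·1 = -4/3
b_5 = -3·-4/3 + 3·1 + 1/2·0 + 1·4/3 = 25/3
b_6 = -3·25/3 + 3·-4/3 + 1/2·1 + 1·0 = -57/2
b_7 = -3·-57/2 + 3·25/3 + 1/2·-4/3 + 1·1 = 665/6
b_8 = -3·665/6 + 3·-57/2 + 1/2·25/3 + 1·-4/3 = -2491/6
b_9 = -3·-2491/6 + 3·665/6 + 1/2·-57/2 + 1·25/3 = 18865/12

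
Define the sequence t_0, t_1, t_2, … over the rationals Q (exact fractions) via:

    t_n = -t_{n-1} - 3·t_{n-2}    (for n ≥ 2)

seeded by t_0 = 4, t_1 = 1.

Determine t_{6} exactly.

t_2 = -1·1 + -3·4 = -13
t_3 = -1·-13 + -3·1 = 10
t_4 = -1·10 + -3·-13 = 29
t_5 = -1·29 + -3·10 = -59
t_6 = -1·-59 + -3·29 = -28

-28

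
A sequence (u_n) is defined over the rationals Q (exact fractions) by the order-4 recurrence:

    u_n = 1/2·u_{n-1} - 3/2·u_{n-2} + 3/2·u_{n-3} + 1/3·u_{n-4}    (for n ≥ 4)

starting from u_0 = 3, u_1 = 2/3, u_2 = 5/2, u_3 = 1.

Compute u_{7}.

-503/288

u_4 = 1/2·1 + -3/2·5/2 + 3/2·2/3 + 1/3·3 = -5/4
u_5 = 1/2·-5/4 + -3/2·1 + 3/2·5/2 + 1/3·2/3 = 133/72
u_6 = 1/2·133/72 + -3/2·-5/4 + 3/2·1 + 1/3·5/2 = 739/144
u_7 = 1/2·739/144 + -3/2·133/72 + 3/2·-5/4 + 1/3·1 = -503/288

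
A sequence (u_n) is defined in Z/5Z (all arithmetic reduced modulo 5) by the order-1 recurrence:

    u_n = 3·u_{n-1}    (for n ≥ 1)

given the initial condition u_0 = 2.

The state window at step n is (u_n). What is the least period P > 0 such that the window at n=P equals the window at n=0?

4

n=0: window = (2)
n=1: window = (1)
n=2: window = (3)
n=3: window = (4)
n=4: window = (2)
window at n=4 equals window at n=0 → period = 4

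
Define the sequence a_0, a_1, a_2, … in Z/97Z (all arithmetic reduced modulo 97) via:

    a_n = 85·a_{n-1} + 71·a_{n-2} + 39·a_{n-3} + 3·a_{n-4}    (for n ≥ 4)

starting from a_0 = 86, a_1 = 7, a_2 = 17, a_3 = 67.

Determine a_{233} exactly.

a_4 = 85·67 + 71·17 + 39·7 + 3·86 = 61
a_5 = 85·61 + 71·67 + 39·17 + 3·7 = 53
a_6 = 85·53 + 71·61 + 39·67 + 3·17 = 54
a_7 = 85·54 + 71·53 + 39·61 + 3·67 = 69
a_8 = 85·69 + 71·54 + 39·53 + 3·61 = 18
a_9 = 85·18 + 71·69 + 39·54 + 3·53 = 61
Continuing the recurrence:
  a_10 = 4;  a_11 = 51;  a_12 = 68;  a_13 = 40;  a_14 = 44;  a_15 = 73
  a_16 = 35;  a_17 = 3;  a_18 = 93;  a_19 = 2;  a_20 = 11;  a_21 = 57
  a_22 = 66;  a_23 = 4;  a_24 = 7;  a_25 = 35;  a_26 = 43;  a_27 = 23
  a_28 = 89;  a_29 = 19;  a_30 = 36;  a_31 = 92;  a_32 = 35;  a_33 = 7
  a_34 = 83;  a_35 = 75;  a_36 = 36;  a_37 = 3;  a_38 = 68;  a_39 = 56
  a_40 = 16;  a_41 = 43;  a_42 = 1;  a_43 = 50;  a_44 = 32;  a_45 = 36
  a_46 = 10;  a_47 = 51;  a_48 = 46;  a_49 = 75;  a_50 = 20;  a_51 = 48
  a_52 = 27;  a_53 = 15;  a_54 = 80;  a_55 = 41;  a_56 = 34;  a_57 = 42
  a_58 = 63;  a_59 = 86;  a_60 = 40;  a_61 = 61;  a_62 = 25;  a_63 = 29
  a_64 = 46;  a_65 = 46;  a_66 = 40;  a_67 = 11;  a_68 = 81;  a_69 = 52
  a_70 = 50;  a_71 = 76;  a_72 = 59;  a_73 = 4;  a_74 = 77;  a_75 = 46
  a_76 = 10;  a_77 = 50;  a_78 = 1;  a_79 = 89;  a_80 = 13;  a_81 = 47
  a_82 = 50;  a_83 = 19;  a_84 = 53;  a_85 = 88;  a_86 = 9;  a_87 = 19
  a_88 = 25;  a_89 = 15;  a_90 = 35;  a_91 = 28;  a_92 = 93;  a_93 = 51
  a_94 = 10;  a_95 = 34;  a_96 = 48;  a_97 = 53;  a_98 = 54;  a_99 = 45
  a_100 = 73;  a_101 = 25;  a_102 = 10;  a_103 = 78;  a_104 = 95;  a_105 = 13
  a_106 = 58;  a_107 = 92;  a_108 = 23;  a_109 = 21;  a_110 = 2;  a_111 = 21
  a_112 = 2;  a_113 = 56;  a_114 = 4;  a_115 = 92;  a_116 = 12;  a_117 = 19
  a_118 = 53;  a_119 = 2;  a_120 = 54;  a_121 = 66;  a_122 = 78;  a_123 = 42
  a_124 = 10;  a_125 = 88;  a_126 = 71;  a_127 = 92;  a_128 = 27;  a_129 = 26
  a_130 = 71;  a_131 = 92;  a_132 = 85;  a_133 = 17;  a_134 = 29;  a_135 = 85
  a_136 = 17;  a_137 = 29;  a_138 = 90;  a_139 = 54;  a_140 = 37;  a_141 = 3
  a_142 = 20;  a_143 = 26;  a_144 = 75;  a_145 = 86;  a_146 = 32;  a_147 = 92
  a_148 = 91;  a_149 = 59;  a_150 = 28;  a_151 = 15;  a_152 = 17;  a_153 = 93
  a_154 = 81;  a_155 = 34;  a_156 = 0;  a_157 = 32;  a_158 = 21;  a_159 = 85
  a_160 = 70;  a_161 = 96;  a_162 = 18;  a_163 = 79;  a_164 = 16;  a_165 = 5
  a_166 = 40;  a_167 = 57;  a_168 = 71;  a_169 = 17;  a_170 = 2;  a_171 = 49
  a_172 = 42;  a_173 = 0;  a_174 = 49;  a_175 = 33;  a_176 = 8;  a_177 = 84
  a_178 = 24;  a_179 = 73;  a_180 = 54;  a_181 = 0;  a_182 = 60;  a_183 = 53
  a_184 = 3;  a_185 = 53;  a_186 = 78;  a_187 = 96;  a_188 = 60;  a_189 = 82
  a_190 = 76;  a_191 = 69;  a_192 = 89;  a_193 = 57;  a_194 = 18;  a_195 = 40
  a_196 = 87;  a_197 = 50;  a_198 = 13;  a_199 = 20;  a_200 = 81;  a_201 = 38
  a_202 = 3;  a_203 = 61;  a_204 = 42;  a_205 = 81;  a_206 = 33;  a_207 = 95
  a_208 = 26;  a_209 = 9;  a_210 = 13;  a_211 = 36;  a_212 = 47;  a_213 = 4
  a_214 = 76;  a_215 = 52;  a_216 = 25;  a_217 = 63;  a_218 = 74;  a_219 = 60
  a_220 = 82;  a_221 = 46;  a_222 = 72;  a_223 = 57;  a_224 = 66;  a_225 = 90
  a_226 = 31;  a_227 = 33;  a_228 = 81;  a_229 = 37;  a_230 = 91;  a_231 = 40
a_232 = 85·40 + 71·91 + 39·37 + 3·81 = 4
a_233 = 85·4 + 71·40 + 39·91 + 3·37 = 50

50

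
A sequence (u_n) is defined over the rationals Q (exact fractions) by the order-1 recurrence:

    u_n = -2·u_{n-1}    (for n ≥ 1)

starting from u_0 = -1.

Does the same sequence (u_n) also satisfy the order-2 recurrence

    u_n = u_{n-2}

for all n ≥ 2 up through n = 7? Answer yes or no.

no

Terms u_0..u_7: -1, 2, -4, 8, -16, 32, -64, 128
n=2: candidate gives -1, actual u_2 = -4 ✗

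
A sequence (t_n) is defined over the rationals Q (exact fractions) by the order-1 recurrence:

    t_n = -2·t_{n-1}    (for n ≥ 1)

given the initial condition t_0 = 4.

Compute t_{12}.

16384

t_1 = -2·4 = -8
t_2 = -2·-8 = 16
t_3 = -2·16 = -32
t_4 = -2·-32 = 64
t_5 = -2·64 = -128
t_6 = -2·-128 = 256
t_7 = -2·256 = -512
t_8 = -2·-512 = 1024
t_9 = -2·1024 = -2048
t_10 = -2·-2048 = 4096
t_11 = -2·4096 = -8192
t_12 = -2·-8192 = 16384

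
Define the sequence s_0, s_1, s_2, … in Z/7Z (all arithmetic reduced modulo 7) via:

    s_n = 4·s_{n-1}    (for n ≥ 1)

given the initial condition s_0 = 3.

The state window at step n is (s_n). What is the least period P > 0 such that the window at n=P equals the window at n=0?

3

n=0: window = (3)
n=1: window = (5)
n=2: window = (6)
n=3: window = (3)
window at n=3 equals window at n=0 → period = 3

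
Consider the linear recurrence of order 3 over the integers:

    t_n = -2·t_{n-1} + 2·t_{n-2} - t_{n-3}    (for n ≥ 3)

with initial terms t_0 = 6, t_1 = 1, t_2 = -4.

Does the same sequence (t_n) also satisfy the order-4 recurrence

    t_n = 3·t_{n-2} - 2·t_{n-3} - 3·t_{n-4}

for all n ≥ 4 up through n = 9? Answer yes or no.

Terms t_0..t_9: 6, 1, -4, 4, -17, 46, -130, 369, -1044, 2956
n=4: candidate gives -32, actual t_4 = -17 ✗

no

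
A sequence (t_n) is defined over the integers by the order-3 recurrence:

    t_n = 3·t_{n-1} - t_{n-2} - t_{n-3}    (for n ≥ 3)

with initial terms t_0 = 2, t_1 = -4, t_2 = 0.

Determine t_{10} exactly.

t_3 = 3·0 + -1·-4 + -1·2 = 2
t_4 = 3·2 + -1·0 + -1·-4 = 10
t_5 = 3·10 + -1·2 + -1·0 = 28
t_6 = 3·28 + -1·10 + -1·2 = 72
t_7 = 3·72 + -1·28 + -1·10 = 178
t_8 = 3·178 + -1·72 + -1·28 = 434
t_9 = 3·434 + -1·178 + -1·72 = 1052
t_10 = 3·1052 + -1·434 + -1·178 = 2544

2544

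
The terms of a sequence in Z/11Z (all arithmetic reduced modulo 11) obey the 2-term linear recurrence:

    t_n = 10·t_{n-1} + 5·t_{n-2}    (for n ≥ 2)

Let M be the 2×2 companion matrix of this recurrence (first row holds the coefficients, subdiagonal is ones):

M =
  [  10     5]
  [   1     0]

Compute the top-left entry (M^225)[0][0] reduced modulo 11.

(M^225)[0][0] is the top entry after applying M 225 times to the unit state (1, 0). Equivalently it is h_{226} for the auxiliary sequence (h_n) obeying the same recurrence with h_1 = 1 and h_i = 0 for 0 ≤ i < 1:
h_2 = 10·1 + 5·0 = 10
h_3 = 10·10 + 5·1 = 6
h_4 = 10·6 + 5·10 = 0
h_5 = 10·0 + 5·6 = 8
h_6 = 10·8 + 5·0 = 3
h_7 = 10·3 + 5·8 = 4
h_8 = 10·4 + 5·3 = 0
h_9 = 10·0 + 5·4 = 9
h_10 = 10·9 + 5·0 = 2
h_11 = 10·2 + 5·9 = 10
h_12 = 10·10 + 5·2 = 0
h_13 = 10·0 + 5·10 = 6
h_14 = 10·6 + 5·0 = 5
h_15 = 10·5 + 5·6 = 3
h_16 = 10·3 + 5·5 = 0
h_17 = 10·0 + 5·3 = 4
h_18 = 10·4 + 5·0 = 7
h_19 = 10·7 + 5·4 = 2
h_20 = 10·2 + 5·7 = 0
h_21 = 10·0 + 5·2 = 10
h_22 = 10·10 + 5·0 = 1
h_23 = 10·1 + 5·10 = 5
h_24 = 10·5 + 5·1 = 0
h_25 = 10·0 + 5·5 = 3
h_26 = 10·3 + 5·0 = 8
h_27 = 10·8 + 5·3 = 7
h_28 = 10·7 + 5·8 = 0
h_29 = 10·0 + 5·7 = 2
h_30 = 10·2 + 5·0 = 9
h_31 = 10·9 + 5·2 = 1
h_32 = 10·1 + 5·9 = 0
h_33 = 10·0 + 5·1 = 5
h_34 = 10·5 + 5·0 = 6
h_35 = 10·6 + 5·5 = 8
h_36 = 10·8 + 5·6 = 0
h_37 = 10·0 + 5·8 = 7
h_38 = 10·7 + 5·0 = 4
h_39 = 10·4 + 5·7 = 9
h_40 = 10·9 + 5·4 = 0
h_41 = 10·0 + 5·9 = 1
(h_40, h_41) = (0, 1) = (h_0, h_1), so the sequence has period 40.
226 ≡ 26 (mod 40), hence h_226 = h_26 = 8.

8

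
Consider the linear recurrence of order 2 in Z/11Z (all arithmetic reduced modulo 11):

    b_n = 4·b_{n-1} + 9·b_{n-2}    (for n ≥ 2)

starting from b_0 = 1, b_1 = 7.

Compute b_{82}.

3

b_2 = 4·7 + 9·1 = 4
b_3 = 4·4 + 9·7 = 2
b_4 = 4·2 + 9·4 = 0
b_5 = 4·0 + 9·2 = 7
b_6 = 4·7 + 9·0 = 6
b_7 = 4·6 + 9·7 = 10
b_8 = 4·10 + 9·6 = 6
b_9 = 4·6 + 9·10 = 4
b_10 = 4·4 + 9·6 = 4
b_11 = 4·4 + 9·4 = 8
b_12 = 4·8 + 9·4 = 2
b_13 = 4·2 + 9·8 = 3
b_14 = 4·3 + 9·2 = 8
b_15 = 4·8 + 9·3 = 4
b_16 = 4·4 + 9·8 = 0
b_17 = 4·0 + 9·4 = 3
b_18 = 4·3 + 9·0 = 1
b_19 = 4·1 + 9·3 = 9
b_20 = 4·9 + 9·1 = 1
b_21 = 4·1 + 9·9 = 8
b_22 = 4·8 + 9·1 = 8
b_23 = 4·8 + 9·8 = 5
b_24 = 4·5 + 9·8 = 4
b_25 = 4·4 + 9·5 = 6
b_26 = 4·6 + 9·4 = 5
b_27 = 4·5 + 9·6 = 8
b_28 = 4·8 + 9·5 = 0
b_29 = 4·0 + 9·8 = 6
b_30 = 4·6 + 9·0 = 2
b_31 = 4·2 + 9·6 = 7
b_32 = 4·7 + 9·2 = 2
b_33 = 4·2 + 9·7 = 5
b_34 = 4·5 + 9·2 = 5
b_35 = 4·5 + 9·5 = 10
b_36 = 4·10 + 9·5 = 8
b_37 = 4·8 + 9·10 = 1
b_38 = 4·1 + 9·8 = 10
b_39 = 4·10 + 9·1 = 5
b_40 = 4·5 + 9·10 = 0
b_41 = 4·0 + 9·5 = 1
b_42 = 4·1 + 9·0 = 4
b_43 = 4·4 + 9·1 = 3
b_44 = 4·3 + 9·4 = 4
b_45 = 4·4 + 9·3 = 10
b_46 = 4·10 + 9·4 = 10
b_47 = 4·10 + 9·10 = 9
b_48 = 4·9 + 9·10 = 5
b_49 = 4·5 + 9·9 = 2
b_50 = 4·2 + 9·5 = 9
b_51 = 4·9 + 9·2 = 10
b_52 = 4·10 + 9·9 = 0
b_53 = 4·0 + 9·10 = 2
b_54 = 4·2 + 9·0 = 8
b_55 = 4·8 + 9·2 = 6
b_56 = 4·6 + 9·8 = 8
b_57 = 4·8 + 9·6 = 9
b_58 = 4·9 + 9·8 = 9
b_59 = 4·9 + 9·9 = 7
b_60 = 4·7 + 9·9 = 10
b_61 = 4·10 + 9·7 = 4
b_62 = 4·4 + 9·10 = 7
b_63 = 4·7 + 9·4 = 9
b_64 = 4·9 + 9·7 = 0
b_65 = 4·0 + 9·9 = 4
b_66 = 4·4 + 9·0 = 5
b_67 = 4·5 + 9·4 = 1
b_68 = 4·1 + 9·5 = 5
b_69 = 4·5 + 9·1 = 7
b_70 = 4·7 + 9·5 = 7
b_71 = 4·7 + 9·7 = 3
b_72 = 4·3 + 9·7 = 9
b_73 = 4·9 + 9·3 = 8
b_74 = 4·8 + 9·9 = 3
b_75 = 4·3 + 9·8 = 7
b_76 = 4·7 + 9·3 = 0
b_77 = 4·0 + 9·7 = 8
b_78 = 4·8 + 9·0 = 10
b_79 = 4·10 + 9·8 = 2
b_80 = 4·2 + 9·10 = 10
b_81 = 4·10 + 9·2 = 3
b_82 = 4·3 + 9·10 = 3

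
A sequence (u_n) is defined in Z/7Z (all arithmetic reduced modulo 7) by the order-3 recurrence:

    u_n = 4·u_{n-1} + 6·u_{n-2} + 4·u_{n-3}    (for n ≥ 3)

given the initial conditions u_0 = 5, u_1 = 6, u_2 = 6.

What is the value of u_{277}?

u_3 = 4·6 + 6·6 + 4·5 = 3
u_4 = 4·3 + 6·6 + 4·6 = 2
u_5 = 4·2 + 6·3 + 4·6 = 1
u_6 = 4·1 + 6·2 + 4·3 = 0
u_7 = 4·0 + 6·1 + 4·2 = 0
u_8 = 4·0 + 6·0 + 4·1 = 4
u_9 = 4·4 + 6·0 + 4·0 = 2
u_10 = 4·2 + 6·4 + 4·0 = 4
u_11 = 4·4 + 6·2 + 4·4 = 2
u_12 = 4·2 + 6·4 + 4·2 = 5
u_13 = 4·5 + 6·2 + 4·4 = 6
u_14 = 4·6 + 6·5 + 4·2 = 6
(u_12, u_13, u_14) = (5, 6, 6) = (u_0, u_1, u_2), so the sequence has period 12.
277 ≡ 1 (mod 12), hence u_277 = u_1 = 6.

6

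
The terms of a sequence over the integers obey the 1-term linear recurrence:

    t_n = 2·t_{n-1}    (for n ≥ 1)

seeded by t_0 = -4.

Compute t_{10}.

t_1 = 2·-4 = -8
t_2 = 2·-8 = -16
t_3 = 2·-16 = -32
t_4 = 2·-32 = -64
t_5 = 2·-64 = -128
t_6 = 2·-128 = -256
t_7 = 2·-256 = -512
t_8 = 2·-512 = -1024
t_9 = 2·-1024 = -2048
t_10 = 2·-2048 = -4096

-4096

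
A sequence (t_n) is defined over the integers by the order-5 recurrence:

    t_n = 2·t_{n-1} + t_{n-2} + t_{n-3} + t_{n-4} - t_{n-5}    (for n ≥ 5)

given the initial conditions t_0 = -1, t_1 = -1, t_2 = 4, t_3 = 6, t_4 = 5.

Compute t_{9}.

916

t_5 = 2·5 + 1·6 + 1·4 + 1·-1 + -1·-1 = 20
t_6 = 2·20 + 1·5 + 1·6 + 1·4 + -1·-1 = 56
t_7 = 2·56 + 1·20 + 1·5 + 1·6 + -1·4 = 139
t_8 = 2·139 + 1·56 + 1·20 + 1·5 + -1·6 = 353
t_9 = 2·353 + 1·139 + 1·56 + 1·20 + -1·5 = 916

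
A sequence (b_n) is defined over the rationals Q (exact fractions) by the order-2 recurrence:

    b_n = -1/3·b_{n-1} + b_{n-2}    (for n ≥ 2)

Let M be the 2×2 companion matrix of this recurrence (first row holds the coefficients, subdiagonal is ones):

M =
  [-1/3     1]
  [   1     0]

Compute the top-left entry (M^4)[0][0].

109/81

(M^4)[0][0] is the top entry after applying M 4 times to the unit state (1, 0). Equivalently it is h_{5} for the auxiliary sequence (h_n) obeying the same recurrence with h_1 = 1 and h_i = 0 for 0 ≤ i < 1:
h_2 = -1/3·1 + 1·0 = -1/3
h_3 = -1/3·-1/3 + 1·1 = 10/9
h_4 = -1/3·10/9 + 1·-1/3 = -19/27
h_5 = -1/3·-19/27 + 1·10/9 = 109/81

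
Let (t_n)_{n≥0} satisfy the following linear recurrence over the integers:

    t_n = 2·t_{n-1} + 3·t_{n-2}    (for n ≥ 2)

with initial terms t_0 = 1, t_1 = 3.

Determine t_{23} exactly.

94143178827

t_2 = 2·3 + 3·1 = 9
t_3 = 2·9 + 3·3 = 27
t_4 = 2·27 + 3·9 = 81
t_5 = 2·81 + 3·27 = 243
t_6 = 2·243 + 3·81 = 729
t_7 = 2·729 + 3·243 = 2187
t_8 = 2·2187 + 3·729 = 6561
t_9 = 2·6561 + 3·2187 = 19683
t_10 = 2·19683 + 3·6561 = 59049
t_11 = 2·59049 + 3·19683 = 177147
t_12 = 2·177147 + 3·59049 = 531441
t_13 = 2·531441 + 3·177147 = 1594323
t_14 = 2·1594323 + 3·531441 = 4782969
t_15 = 2·4782969 + 3·1594323 = 14348907
t_16 = 2·14348907 + 3·4782969 = 43046721
t_17 = 2·43046721 + 3·14348907 = 129140163
t_18 = 2·129140163 + 3·43046721 = 387420489
t_19 = 2·387420489 + 3·129140163 = 1162261467
t_20 = 2·1162261467 + 3·387420489 = 3486784401
t_21 = 2·3486784401 + 3·1162261467 = 10460353203
t_22 = 2·10460353203 + 3·3486784401 = 31381059609
t_23 = 2·31381059609 + 3·10460353203 = 94143178827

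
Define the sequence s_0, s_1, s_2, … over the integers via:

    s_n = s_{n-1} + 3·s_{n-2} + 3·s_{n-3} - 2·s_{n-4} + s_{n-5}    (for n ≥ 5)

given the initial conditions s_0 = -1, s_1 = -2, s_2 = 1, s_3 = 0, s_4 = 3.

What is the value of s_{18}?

s_5 = 1·3 + 3·0 + 3·1 + -2·-2 + 1·-1 = 9
s_6 = 1·9 + 3·3 + 3·0 + -2·1 + 1·-2 = 14
s_7 = 1·14 + 3·9 + 3·3 + -2·0 + 1·1 = 51
s_8 = 1·51 + 3·14 + 3·9 + -2·3 + 1·0 = 114
s_9 = 1·114 + 3·51 + 3·14 + -2·9 + 1·3 = 294
s_10 = 1·294 + 3·114 + 3·51 + -2·14 + 1·9 = 770
s_11 = 1·770 + 3·294 + 3·114 + -2·51 + 1·14 = 1906
s_12 = 1·1906 + 3·770 + 3·294 + -2·114 + 1·51 = 4921
s_13 = 1·4921 + 3·1906 + 3·770 + -2·294 + 1·114 = 12475
s_14 = 1·12475 + 3·4921 + 3·1906 + -2·770 + 1·294 = 31710
s_15 = 1·31710 + 3·12475 + 3·4921 + -2·1906 + 1·770 = 80856
s_16 = 1·80856 + 3·31710 + 3·12475 + -2·4921 + 1·1906 = 205475
s_17 = 1·205475 + 3·80856 + 3·31710 + -2·12475 + 1·4921 = 523144
s_18 = 1·523144 + 3·205475 + 3·80856 + -2·31710 + 1·12475 = 1331192

1331192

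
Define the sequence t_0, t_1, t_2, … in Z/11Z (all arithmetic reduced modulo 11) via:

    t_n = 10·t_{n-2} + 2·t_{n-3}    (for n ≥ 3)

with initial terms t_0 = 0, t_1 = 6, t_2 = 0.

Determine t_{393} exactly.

t_3 = 0·0 + 10·6 + 2·0 = 5
t_4 = 0·5 + 10·0 + 2·6 = 1
t_5 = 0·1 + 10·5 + 2·0 = 6
t_6 = 0·6 + 10·1 + 2·5 = 9
t_7 = 0·9 + 10·6 + 2·1 = 7
t_8 = 0·7 + 10·9 + 2·6 = 3
t_9 = 0·3 + 10·7 + 2·9 = 0
t_10 = 0·0 + 10·3 + 2·7 = 0
t_11 = 0·0 + 10·0 + 2·3 = 6
t_12 = 0·6 + 10·0 + 2·0 = 0
(t_10, t_11, t_12) = (0, 6, 0) = (t_0, t_1, t_2), so the sequence has period 10.
393 ≡ 3 (mod 10), hence t_393 = t_3 = 5.

5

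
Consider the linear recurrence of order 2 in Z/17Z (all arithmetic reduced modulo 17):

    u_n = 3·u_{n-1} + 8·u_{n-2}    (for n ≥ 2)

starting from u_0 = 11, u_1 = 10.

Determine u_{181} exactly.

u_2 = 3·10 + 8·11 = 16
u_3 = 3·16 + 8·10 = 9
u_4 = 3·9 + 8·16 = 2
u_5 = 3·2 + 8·9 = 10
u_6 = 3·10 + 8·2 = 12
u_7 = 3·12 + 8·10 = 14
u_8 = 3·14 + 8·12 = 2
u_9 = 3·2 + 8·14 = 16
u_10 = 3·16 + 8·2 = 13
u_11 = 3·13 + 8·16 = 14
u_12 = 3·14 + 8·13 = 10
u_13 = 3·10 + 8·14 = 6
u_14 = 3·6 + 8·10 = 13
u_15 = 3·13 + 8·6 = 2
u_16 = 3·2 + 8·13 = 8
u_17 = 3·8 + 8·2 = 6
u_18 = 3·6 + 8·8 = 14
u_19 = 3·14 + 8·6 = 5
u_20 = 3·5 + 8·14 = 8
u_21 = 3·8 + 8·5 = 13
u_22 = 3·13 + 8·8 = 1
u_23 = 3·1 + 8·13 = 5
u_24 = 3·5 + 8·1 = 6
u_25 = 3·6 + 8·5 = 7
u_26 = 3·7 + 8·6 = 1
u_27 = 3·1 + 8·7 = 8
u_28 = 3·8 + 8·1 = 15
u_29 = 3·15 + 8·8 = 7
u_30 = 3·7 + 8·15 = 5
u_31 = 3·5 + 8·7 = 3
u_32 = 3·3 + 8·5 = 15
u_33 = 3·15 + 8·3 = 1
u_34 = 3·1 + 8·15 = 4
u_35 = 3·4 + 8·1 = 3
u_36 = 3·3 + 8·4 = 7
u_37 = 3·7 + 8·3 = 11
u_38 = 3·11 + 8·7 = 4
u_39 = 3·4 + 8·11 = 15
u_40 = 3·15 + 8·4 = 9
u_41 = 3·9 + 8·15 = 11
u_42 = 3·11 + 8·9 = 3
u_43 = 3·3 + 8·11 = 12
u_44 = 3·12 + 8·3 = 9
u_45 = 3·9 + 8·12 = 4
u_46 = 3·4 + 8·9 = 16
u_47 = 3·16 + 8·4 = 12
u_48 = 3·12 + 8·16 = 11
u_49 = 3·11 + 8·12 = 10
(u_48, u_49) = (11, 10) = (u_0, u_1), so the sequence has period 48.
181 ≡ 37 (mod 48), hence u_181 = u_37 = 11.

11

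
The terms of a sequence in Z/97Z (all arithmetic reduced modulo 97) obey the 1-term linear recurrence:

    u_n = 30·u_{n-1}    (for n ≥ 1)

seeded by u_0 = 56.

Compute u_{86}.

60

u_1 = 30·56 = 31
u_2 = 30·31 = 57
u_3 = 30·57 = 61
u_4 = 30·61 = 84
u_5 = 30·84 = 95
u_6 = 30·95 = 37
u_7 = 30·37 = 43
u_8 = 30·43 = 29
u_9 = 30·29 = 94
u_10 = 30·94 = 7
u_11 = 30·7 = 16
u_12 = 30·16 = 92
u_13 = 30·92 = 44
u_14 = 30·44 = 59
u_15 = 30·59 = 24
u_16 = 30·24 = 41
u_17 = 30·41 = 66
u_18 = 30·66 = 40
u_19 = 30·40 = 36
u_20 = 30·36 = 13
u_21 = 30·13 = 2
u_22 = 30·2 = 60
u_23 = 30·60 = 54
u_24 = 30·54 = 68
u_25 = 30·68 = 3
u_26 = 30·3 = 90
u_27 = 30·90 = 81
u_28 = 30·81 = 5
u_29 = 30·5 = 53
u_30 = 30·53 = 38
u_31 = 30·38 = 73
u_32 = 30·73 = 56
(u_32) = (56) = (u_0), so the sequence has period 32.
86 ≡ 22 (mod 32), hence u_86 = u_22 = 60.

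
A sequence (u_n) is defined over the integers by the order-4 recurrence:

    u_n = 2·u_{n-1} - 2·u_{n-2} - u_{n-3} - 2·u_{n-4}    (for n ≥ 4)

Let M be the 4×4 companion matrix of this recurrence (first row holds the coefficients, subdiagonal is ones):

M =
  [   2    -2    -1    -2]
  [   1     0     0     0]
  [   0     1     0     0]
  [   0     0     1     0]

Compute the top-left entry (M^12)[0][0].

-967

(M^12)[0][0] is the top entry after applying M 12 times to the unit state (1, 0, 0, 0). Equivalently it is h_{15} for the auxiliary sequence (h_n) obeying the same recurrence with h_3 = 1 and h_i = 0 for 0 ≤ i < 3:
h_4 = 2·1 + -2·0 + -1·0 + -2·0 = 2
h_5 = 2·2 + -2·1 + -1·0 + -2·0 = 2
h_6 = 2·2 + -2·2 + -1·1 + -2·0 = -1
h_7 = 2·-1 + -2·2 + -1·2 + -2·1 = -10
h_8 = 2·-10 + -2·-1 + -1·2 + -2·2 = -24
h_9 = 2·-24 + -2·-10 + -1·-1 + -2·2 = -31
h_10 = 2·-31 + -2·-24 + -1·-10 + -2·-1 = -2
h_11 = 2·-2 + -2·-31 + -1·-24 + -2·-10 = 102
h_12 = 2·102 + -2·-2 + -1·-31 + -2·-24 = 287
h_13 = 2·287 + -2·102 + -1·-2 + -2·-31 = 434
h_14 = 2·434 + -2·287 + -1·102 + -2·-2 = 196
h_15 = 2·196 + -2·434 + -1·287 + -2·102 = -967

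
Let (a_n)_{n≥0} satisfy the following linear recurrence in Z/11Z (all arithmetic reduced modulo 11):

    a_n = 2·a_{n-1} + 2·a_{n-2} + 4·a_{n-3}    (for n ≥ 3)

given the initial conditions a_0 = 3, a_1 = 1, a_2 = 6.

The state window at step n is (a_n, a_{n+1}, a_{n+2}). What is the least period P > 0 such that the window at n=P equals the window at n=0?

n=0: window = (3, 1, 6)
n=1: window = (1, 6, 4)
n=2: window = (6, 4, 2)
n=3: window = (4, 2, 3)
n=4: window = (2, 3, 4)
n=5: window = (3, 4, 0)
n=6: window = (4, 0, 9)
n=7: window = (0, 9, 1)
n=8: window = (9, 1, 9)
n=9: window = (1, 9, 1)
n=10: window = (9, 1, 2)
n=11: window = (1, 2, 9)
n=12: window = (2, 9, 4)
n=13: window = (9, 4, 1)
n=14: window = (4, 1, 2)
n=15: window = (1, 2, 0)
n=16: window = (2, 0, 8)
n=17: window = (0, 8, 2)
n=18: window = (8, 2, 9)
n=19: window = (2, 9, 10)
n=20: window = (9, 10, 2)
n=21: window = (10, 2, 5)
n=22: window = (2, 5, 10)
n=23: window = (5, 10, 5)
n=24: window = (10, 5, 6)
n=25: window = (5, 6, 7)
n=26: window = (6, 7, 2)
n=27: window = (7, 2, 9)
n=28: window = (2, 9, 6)
n=29: window = (9, 6, 5)
n=30: window = (6, 5, 3)
n=31: window = (5, 3, 7)
n=32: window = (3, 7, 7)
n=33: window = (7, 7, 7)
n=34: window = (7, 7, 1)
n=35: window = (7, 1, 0)
n=36: window = (1, 0, 8)
n=37: window = (0, 8, 9)
n=38: window = (8, 9, 1)
n=39: window = (9, 1, 8)
n=40: window = (1, 8, 10)
…
n=663: window = (10, 5, 3)
n=664: window = (5, 3, 1)
n=665: window = (3, 1, 6)
window at n=665 equals window at n=0 → period = 665

665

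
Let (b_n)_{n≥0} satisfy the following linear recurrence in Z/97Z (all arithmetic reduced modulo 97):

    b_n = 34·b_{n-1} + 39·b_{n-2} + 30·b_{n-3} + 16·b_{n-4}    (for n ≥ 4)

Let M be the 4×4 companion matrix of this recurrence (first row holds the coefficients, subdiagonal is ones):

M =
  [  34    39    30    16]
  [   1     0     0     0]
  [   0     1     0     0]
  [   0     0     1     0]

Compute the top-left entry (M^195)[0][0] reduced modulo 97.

(M^195)[0][0] is the top entry after applying M 195 times to the unit state (1, 0, 0, 0). Equivalently it is h_{198} for the auxiliary sequence (h_n) obeying the same recurrence with h_3 = 1 and h_i = 0 for 0 ≤ i < 3:
h_4 = 34·1 + 39·0 + 30·0 + 16·0 = 34
h_5 = 34·34 + 39·1 + 30·0 + 16·0 = 31
h_6 = 34·31 + 39·34 + 30·1 + 16·0 = 82
h_7 = 34·82 + 39·31 + 30·34 + 16·1 = 86
h_8 = 34·86 + 39·82 + 30·31 + 16·34 = 30
h_9 = 34·30 + 39·86 + 30·82 + 16·31 = 55
Continuing the recurrence:
  h_10 = 45;  h_11 = 34;  h_12 = 94;  h_13 = 59;  h_14 = 40;  h_15 = 41
  h_16 = 20;  h_17 = 58;  h_18 = 63;  h_19 = 34;  h_20 = 47;  h_21 = 19
  h_22 = 45;  h_23 = 54;  h_24 = 63;  h_25 = 82;  h_26 = 19;  h_27 = 2
  h_28 = 9;  h_29 = 35;  h_30 = 62;  h_31 = 89;  h_32 = 42;  h_33 = 44
  h_34 = 6;  h_35 = 45;  h_36 = 70;  h_37 = 72;  h_38 = 28;  h_39 = 81
  h_40 = 45;  h_41 = 85;  h_42 = 54;  h_43 = 37;  h_44 = 38;  h_45 = 89
  h_46 = 80;  h_47 = 66;  h_48 = 9;  h_49 = 11;  h_50 = 8;  h_51 = 87
  h_52 = 58;  h_53 = 58;  h_54 = 85;  h_55 = 39;  h_56 = 34;  h_57 = 44
  h_58 = 17;  h_59 = 58;  h_60 = 37;  h_61 = 78;  h_62 = 93;  h_63 = 94
  h_64 = 55;  h_65 = 68;  h_66 = 35;  h_67 = 12;  h_68 = 37;  h_69 = 81
  h_70 = 73;  h_71 = 56;  h_72 = 13;  h_73 = 1;  h_74 = 91;  h_75 = 54
  h_76 = 94;  h_77 = 94;  h_78 = 44;  h_79 = 19;  h_80 = 90;  h_81 = 29
  h_82 = 47;  h_83 = 10;  h_84 = 21;  h_85 = 68;  h_86 = 12;  h_87 = 67
  h_88 = 78;  h_89 = 20;  h_90 = 7;  h_91 = 65;  h_92 = 63;  h_93 = 66
  h_94 = 70;  h_95 = 27;  h_96 = 40;  h_97 = 40;  h_98 = 0;  h_99 = 88
  h_100 = 79;  h_101 = 65;  h_102 = 74;  h_103 = 2;  h_104 = 57;  h_105 = 38
  h_106 = 6;  h_107 = 33;  h_108 = 13;  h_109 = 92;  h_110 = 65;  h_111 = 23
  h_112 = 77;  h_113 = 50;  h_114 = 31;  h_115 = 56;  h_116 = 25;  h_117 = 11
  h_118 = 33;  h_119 = 93;  h_120 = 38;  h_121 = 71;  h_122 = 36;  h_123 = 25
  h_124 = 45;  h_125 = 65;  h_126 = 53;  h_127 = 73;  h_128 = 41;  h_129 = 81
  h_130 = 19;  h_131 = 92;  h_132 = 68;  h_133 = 6;  h_134 = 3;  h_135 = 65
  h_136 = 6;  h_137 = 15;  h_138 = 26;  h_139 = 70;  h_140 = 60;  h_141 = 67
  h_142 = 53;  h_143 = 60;  h_144 = 93;  h_145 = 16;  h_146 = 29;  h_147 = 25
  h_148 = 69;  h_149 = 82;  h_150 = 0;  h_151 = 42;  h_152 = 45;  h_153 = 18
  h_154 = 38;  h_155 = 39;  h_156 = 91;  h_157 = 29;  h_158 = 8;  h_159 = 4
  h_160 = 58;  h_161 = 19;  h_162 = 52;  h_163 = 45;  h_164 = 12;  h_165 = 50
  h_166 = 82;  h_167 = 95;  h_168 = 69;  h_169 = 96;  h_170 = 29;  h_171 = 75
  h_172 = 2;  h_173 = 64;  h_174 = 21;  h_175 = 8;  h_176 = 36;  h_177 = 86
  h_178 = 54;  h_179 = 93;  h_180 = 82;  h_181 = 2;  h_182 = 33;  h_183 = 7
  h_184 = 84;  h_185 = 77;  h_186 = 36;  h_187 = 69;  h_188 = 32;  h_189 = 77
  h_190 = 13;  h_191 = 77;  h_192 = 30;  h_193 = 19;  h_194 = 66;  h_195 = 73
  h_196 = 92
h_197 = 34·92 + 39·73 + 30·66 + 16·19 = 14
h_198 = 34·14 + 39·92 + 30·73 + 16·66 = 35

35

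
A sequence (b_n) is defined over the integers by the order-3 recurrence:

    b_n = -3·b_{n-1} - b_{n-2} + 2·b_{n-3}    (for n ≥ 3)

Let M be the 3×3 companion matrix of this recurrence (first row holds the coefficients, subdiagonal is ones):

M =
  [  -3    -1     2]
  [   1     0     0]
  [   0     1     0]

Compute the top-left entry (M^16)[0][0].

(M^16)[0][0] is the top entry after applying M 16 times to the unit state (1, 0, 0). Equivalently it is h_{18} for the auxiliary sequence (h_n) obeying the same recurrence with h_2 = 1 and h_i = 0 for 0 ≤ i < 2:
h_3 = -3·1 + -1·0 + 2·0 = -3
h_4 = -3·-3 + -1·1 + 2·0 = 8
h_5 = -3·8 + -1·-3 + 2·1 = -19
h_6 = -3·-19 + -1·8 + 2·-3 = 43
h_7 = -3·43 + -1·-19 + 2·8 = -94
h_8 = -3·-94 + -1·43 + 2·-19 = 201
h_9 = -3·201 + -1·-94 + 2·43 = -423
h_10 = -3·-423 + -1·201 + 2·-94 = 880
h_11 = -3·880 + -1·-423 + 2·201 = -1815
h_12 = -3·-1815 + -1·880 + 2·-423 = 3719
h_13 = -3·3719 + -1·-1815 + 2·880 = -7582
h_14 = -3·-7582 + -1·3719 + 2·-1815 = 15397
h_15 = -3·15397 + -1·-7582 + 2·3719 = -31171
h_16 = -3·-31171 + -1·15397 + 2·-7582 = 62952
h_17 = -3·62952 + -1·-31171 + 2·15397 = -126891
h_18 = -3·-126891 + -1·62952 + 2·-31171 = 255379

255379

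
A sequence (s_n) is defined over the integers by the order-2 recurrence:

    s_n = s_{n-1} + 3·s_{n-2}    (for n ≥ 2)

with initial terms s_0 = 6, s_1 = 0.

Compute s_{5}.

s_2 = 1·0 + 3·6 = 18
s_3 = 1·18 + 3·0 = 18
s_4 = 1·18 + 3·18 = 72
s_5 = 1·72 + 3·18 = 126

126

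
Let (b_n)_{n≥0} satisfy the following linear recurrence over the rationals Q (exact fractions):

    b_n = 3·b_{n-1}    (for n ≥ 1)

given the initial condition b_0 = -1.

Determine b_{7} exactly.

-2187

b_1 = 3·-1 = -3
b_2 = 3·-3 = -9
b_3 = 3·-9 = -27
b_4 = 3·-27 = -81
b_5 = 3·-81 = -243
b_6 = 3·-243 = -729
b_7 = 3·-729 = -2187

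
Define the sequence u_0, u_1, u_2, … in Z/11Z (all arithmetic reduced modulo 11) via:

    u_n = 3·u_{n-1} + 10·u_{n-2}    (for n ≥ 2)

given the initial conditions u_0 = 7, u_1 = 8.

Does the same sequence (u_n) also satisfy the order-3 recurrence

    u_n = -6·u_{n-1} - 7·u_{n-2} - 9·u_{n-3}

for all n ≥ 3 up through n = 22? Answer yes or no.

yes

Terms u_0..u_22: 7, 8, 6, 10, 2, 7, 8, 6, 10, 2, 7, 8, 6, 10, 2, 7, 8, 6, 10, 2, 7, 8, 6
n=3: candidate gives 10, actual u_3 = 10 ✓
n=4: candidate gives 2, actual u_4 = 2 ✓
n=5: candidate gives 7, actual u_5 = 7 ✓
n=6: candidate gives 8, actual u_6 = 8 ✓
n=7: candidate gives 6, actual u_7 = 6 ✓
n=8: candidate gives 10, actual u_8 = 10 ✓
n=9: candidate gives 2, actual u_9 = 2 ✓
n=10: candidate gives 7, actual u_10 = 7 ✓
n=11: candidate gives 8, actual u_11 = 8 ✓
n=12: candidate gives 6, actual u_12 = 6 ✓
n=13: candidate gives 10, actual u_13 = 10 ✓
n=14: candidate gives 2, actual u_14 = 2 ✓
n=15: candidate gives 7, actual u_15 = 7 ✓
n=16: candidate gives 8, actual u_16 = 8 ✓
n=17: candidate gives 6, actual u_17 = 6 ✓
n=18: candidate gives 10, actual u_18 = 10 ✓
n=19: candidate gives 2, actual u_19 = 2 ✓
n=20: candidate gives 7, actual u_20 = 7 ✓
n=21: candidate gives 8, actual u_21 = 8 ✓
n=22: candidate gives 6, actual u_22 = 6 ✓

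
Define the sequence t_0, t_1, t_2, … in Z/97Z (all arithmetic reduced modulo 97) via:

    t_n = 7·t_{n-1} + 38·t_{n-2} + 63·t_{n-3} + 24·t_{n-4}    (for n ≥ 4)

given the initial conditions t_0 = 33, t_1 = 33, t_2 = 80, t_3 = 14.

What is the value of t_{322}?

t_4 = 7·14 + 38·80 + 63·33 + 24·33 = 92
t_5 = 7·92 + 38·14 + 63·80 + 24·33 = 24
t_6 = 7·24 + 38·92 + 63·14 + 24·80 = 64
t_7 = 7·64 + 38·24 + 63·92 + 24·14 = 23
t_8 = 7·23 + 38·64 + 63·24 + 24·92 = 8
t_9 = 7·8 + 38·23 + 63·64 + 24·24 = 9
Continuing the recurrence:
  t_10 = 54;  t_11 = 30;  t_12 = 14;  t_13 = 6;  t_14 = 74;  t_15 = 20
  t_16 = 77;  t_17 = 91;  t_18 = 3;  t_19 = 80;  t_20 = 10;  t_21 = 51
  t_22 = 29;  t_23 = 35;  t_24 = 47;  t_25 = 54;  t_26 = 21;  t_27 = 83
  t_28 = 89;  t_29 = 91;  t_30 = 52;  t_31 = 72;  t_32 = 67;  t_33 = 32
  t_34 = 18;  t_35 = 16;  t_36 = 55;  t_37 = 82;  t_38 = 30;  t_39 = 94
  t_40 = 39;  t_41 = 40;  t_42 = 62;  t_43 = 71;  t_44 = 4;  t_45 = 26
  t_46 = 87;  t_47 = 61;  t_48 = 35;  t_49 = 35;  t_50 = 37;  t_51 = 20
  t_52 = 32;  t_53 = 81;  t_54 = 51;  t_55 = 14;  t_56 = 50;  t_57 = 25
  t_58 = 10;  t_59 = 44;  t_60 = 68;  t_61 = 80;  t_62 = 45;  t_63 = 62
  t_64 = 86;  t_65 = 50;  t_66 = 68;  t_67 = 67;  t_68 = 22;  t_69 = 36
  t_70 = 54;  t_71 = 84;  t_72 = 4;  t_73 = 17;  t_74 = 69;  t_75 = 2
  t_76 = 20;  t_77 = 24;  t_78 = 91;  t_79 = 44;  t_80 = 35;  t_81 = 78
  t_82 = 42;  t_83 = 20;  t_84 = 21;  t_85 = 90;  t_86 = 10;  t_87 = 55
  t_88 = 52;  t_89 = 6;  t_90 = 0;  t_91 = 71;  t_92 = 86;  t_93 = 49
  t_94 = 33;  t_95 = 0;  t_96 = 3;  t_97 = 75;  t_98 = 73;  t_99 = 58
  t_100 = 23;  t_101 = 34;  t_102 = 19;  t_103 = 95;  t_104 = 7;  t_105 = 46
  t_106 = 45;  t_107 = 31;  t_108 = 46;  t_109 = 7;  t_110 = 77;  t_111 = 82
  t_112 = 1;  t_113 = 91;  t_114 = 26;  t_115 = 45;  t_116 = 76;  t_117 = 50
  t_118 = 4;  t_119 = 36;  t_120 = 43;  t_121 = 17;  t_122 = 43;  t_123 = 58
  t_124 = 69;  t_125 = 81;  t_126 = 18;  t_127 = 19;  t_128 = 10;  t_129 = 87
  t_130 = 96;  t_131 = 20;  t_132 = 3;  t_133 = 90;  t_134 = 40;  t_135 = 4
  t_136 = 15;  t_137 = 87;  t_138 = 63;  t_139 = 35;  t_140 = 41;  t_141 = 11
  t_142 = 17;  t_143 = 80;  t_144 = 70;  t_145 = 15;  t_146 = 65;  t_147 = 80
  t_148 = 29;  t_149 = 35;  t_150 = 90;  t_151 = 81;  t_152 = 1;  t_153 = 89
  t_154 = 67;  t_155 = 38;  t_156 = 4;  t_157 = 69;  t_158 = 78;  t_159 = 64
  t_160 = 95;  t_161 = 64;  t_162 = 68;  t_163 = 50;  t_164 = 31;  t_165 = 80
  t_166 = 21;  t_167 = 35;  t_168 = 37;  t_169 = 79;  t_170 = 12;  t_171 = 49
  t_172 = 68;  t_173 = 43;  t_174 = 52;  t_175 = 86;  t_176 = 32;  t_177 = 40
  t_178 = 14;  t_179 = 72;  t_180 = 56;  t_181 = 23;  t_182 = 80;  t_183 = 94
  t_184 = 89;  t_185 = 87;  t_186 = 96;  t_187 = 7;  t_188 = 62;  t_189 = 9
  t_190 = 23;  t_191 = 18;  t_192 = 48;  t_193 = 66;  t_194 = 92;  t_195 = 12
  t_196 = 63;  t_197 = 32;  t_198 = 53;  t_199 = 24;  t_200 = 84;  t_201 = 78
  t_202 = 23;  t_203 = 69;  t_204 = 42;  t_205 = 29;  t_206 = 5;  t_207 = 7
  t_208 = 67;  t_209 = 0;  t_210 = 3;  t_211 = 45;  t_212 = 0;  t_213 = 56
  t_214 = 1;  t_215 = 14;  t_216 = 75;  t_217 = 39;  t_218 = 52;  t_219 = 20
  t_220 = 68;  t_221 = 16;  t_222 = 63;  t_223 = 90;  t_224 = 38;  t_225 = 85
  t_226 = 6;  t_227 = 66;  t_228 = 70;  t_229 = 81;  t_230 = 60;  t_231 = 83
  t_232 = 41;  t_233 = 47;  t_234 = 20;  t_235 = 2;  t_236 = 63;  t_237 = 92
  t_238 = 55;  t_239 = 41;  t_240 = 82;  t_241 = 45;  t_242 = 59;  t_243 = 28
  t_244 = 63;  t_245 = 94;  t_246 = 24;  t_247 = 39;  t_248 = 83;  t_249 = 11
  t_250 = 56;  t_251 = 88;  t_252 = 94;  t_253 = 34;  t_254 = 28;  t_255 = 16
  t_256 = 45;  t_257 = 11;  t_258 = 72;  t_259 = 67;  t_260 = 31;  t_261 = 94
  t_262 = 25;  t_263 = 33;  t_264 = 87;  t_265 = 68;  t_266 = 59;  t_267 = 55
  t_268 = 75;  t_269 = 10;  t_270 = 41;  t_271 = 19;  t_272 = 47;  t_273 = 91
  t_274 = 45;  t_275 = 12;  t_276 = 22;  t_277 = 3;  t_278 = 74;  t_279 = 75
  t_280 = 77;  t_281 = 72;  t_282 = 37;  t_283 = 43;  t_284 = 40;  t_285 = 56
  t_286 = 77;  t_287 = 11;  t_288 = 22;  t_289 = 74;  t_290 = 15;  t_291 = 8
  t_292 = 93;  t_293 = 87;  t_294 = 60;  t_295 = 77;  t_296 = 56;  t_297 = 68
  t_298 = 68;  t_299 = 94;  t_300 = 43;  t_301 = 89;  t_302 = 14;  t_303 = 6
  t_304 = 35;  t_305 = 96;  t_306 = 0;  t_307 = 80;  t_308 = 76;  t_309 = 56
  t_310 = 75;  t_311 = 49;  t_312 = 9;  t_313 = 40;  t_314 = 77;  t_315 = 19
  t_316 = 72;  t_317 = 53;  t_318 = 41;  t_319 = 18;  t_320 = 58
t_321 = 7·58 + 38·18 + 63·41 + 24·53 = 95
t_322 = 7·95 + 38·58 + 63·18 + 24·41 = 40

40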